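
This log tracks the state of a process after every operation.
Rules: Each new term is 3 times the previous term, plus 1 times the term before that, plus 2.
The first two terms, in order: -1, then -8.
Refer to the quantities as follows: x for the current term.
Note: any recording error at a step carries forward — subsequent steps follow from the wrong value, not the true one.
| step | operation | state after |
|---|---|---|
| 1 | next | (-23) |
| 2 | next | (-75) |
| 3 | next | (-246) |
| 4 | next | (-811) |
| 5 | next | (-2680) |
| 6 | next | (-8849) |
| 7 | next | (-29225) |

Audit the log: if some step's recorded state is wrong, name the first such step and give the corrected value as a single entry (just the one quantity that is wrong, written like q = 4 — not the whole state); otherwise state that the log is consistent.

step 5, x = -2677

Recomputing the run from the initial state:
step 1: x = -23
step 2: x = -75
step 3: x = -246
step 4: x = -811
step 5: x = -2677
step 6: x = -8840
step 7: x = -29195
The first disagreement with the log is at step 5, where the value should be x = -2677.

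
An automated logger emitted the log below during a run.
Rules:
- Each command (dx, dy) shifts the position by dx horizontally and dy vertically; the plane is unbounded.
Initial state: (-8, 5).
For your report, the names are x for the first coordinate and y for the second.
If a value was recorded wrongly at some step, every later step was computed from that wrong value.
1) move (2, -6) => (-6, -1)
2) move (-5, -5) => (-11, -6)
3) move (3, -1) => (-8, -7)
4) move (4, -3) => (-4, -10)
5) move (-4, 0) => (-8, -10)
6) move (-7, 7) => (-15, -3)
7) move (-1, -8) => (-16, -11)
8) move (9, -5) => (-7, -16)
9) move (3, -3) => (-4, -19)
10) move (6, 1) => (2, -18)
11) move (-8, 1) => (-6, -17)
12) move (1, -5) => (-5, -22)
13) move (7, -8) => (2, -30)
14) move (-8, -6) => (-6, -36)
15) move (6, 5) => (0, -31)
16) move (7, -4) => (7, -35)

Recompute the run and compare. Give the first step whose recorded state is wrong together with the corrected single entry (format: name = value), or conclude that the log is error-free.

no error

step 1: x = -8 + (2) = -6, y = 5 + (-6) = -1 -> no discrepancy
step 2: x = -6 + (-5) = -11, y = -1 + (-5) = -6 -> same as recorded
step 3: x = -11 + (3) = -8, y = -6 + (-1) = -7 -> in agreement
step 4: x = -8 + (4) = -4, y = -7 + (-3) = -10 -> no discrepancy
step 5: x = -4 + (-4) = -8, y = -10 + (0) = -10 -> matches
step 6: x = -8 + (-7) = -15, y = -10 + (7) = -3 -> checks out
step 7: x = -15 + (-1) = -16, y = -3 + (-8) = -11 -> consistent with the log
step 8: x = -16 + (9) = -7, y = -11 + (-5) = -16 -> matches
step 9: x = -7 + (3) = -4, y = -16 + (-3) = -19 -> verified
step 10: x = -4 + (6) = 2, y = -19 + (1) = -18 -> agrees with the log
step 11: x = 2 + (-8) = -6, y = -18 + (1) = -17 -> confirmed correct
step 12: x = -6 + (1) = -5, y = -17 + (-5) = -22 -> no discrepancy
step 13: x = -5 + (7) = 2, y = -22 + (-8) = -30 -> confirmed correct
step 14: x = 2 + (-8) = -6, y = -30 + (-6) = -36 -> confirmed correct
step 15: x = -6 + (6) = 0, y = -36 + (5) = -31 -> checks out
step 16: x = 0 + (7) = 7, y = -31 + (-4) = -35 -> consistent with the log
No step deviates from the rules.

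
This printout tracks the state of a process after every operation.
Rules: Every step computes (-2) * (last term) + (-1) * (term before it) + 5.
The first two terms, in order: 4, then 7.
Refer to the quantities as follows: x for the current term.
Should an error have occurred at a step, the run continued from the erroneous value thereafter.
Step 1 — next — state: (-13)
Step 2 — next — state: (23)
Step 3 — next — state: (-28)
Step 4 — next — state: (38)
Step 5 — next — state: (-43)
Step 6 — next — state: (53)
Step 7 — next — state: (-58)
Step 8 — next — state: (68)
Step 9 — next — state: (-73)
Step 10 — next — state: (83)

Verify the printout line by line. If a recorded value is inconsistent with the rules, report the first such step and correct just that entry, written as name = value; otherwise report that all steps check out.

step 2, x = 24

Recomputing the run from the initial state:
step 1: x = -13
step 2: x = 24
step 3: x = -30
step 4: x = 41
step 5: x = -47
step 6: x = 58
step 7: x = -64
step 8: x = 75
step 9: x = -81
step 10: x = 92
The first disagreement with the printout is at step 2, where the value should be x = 24.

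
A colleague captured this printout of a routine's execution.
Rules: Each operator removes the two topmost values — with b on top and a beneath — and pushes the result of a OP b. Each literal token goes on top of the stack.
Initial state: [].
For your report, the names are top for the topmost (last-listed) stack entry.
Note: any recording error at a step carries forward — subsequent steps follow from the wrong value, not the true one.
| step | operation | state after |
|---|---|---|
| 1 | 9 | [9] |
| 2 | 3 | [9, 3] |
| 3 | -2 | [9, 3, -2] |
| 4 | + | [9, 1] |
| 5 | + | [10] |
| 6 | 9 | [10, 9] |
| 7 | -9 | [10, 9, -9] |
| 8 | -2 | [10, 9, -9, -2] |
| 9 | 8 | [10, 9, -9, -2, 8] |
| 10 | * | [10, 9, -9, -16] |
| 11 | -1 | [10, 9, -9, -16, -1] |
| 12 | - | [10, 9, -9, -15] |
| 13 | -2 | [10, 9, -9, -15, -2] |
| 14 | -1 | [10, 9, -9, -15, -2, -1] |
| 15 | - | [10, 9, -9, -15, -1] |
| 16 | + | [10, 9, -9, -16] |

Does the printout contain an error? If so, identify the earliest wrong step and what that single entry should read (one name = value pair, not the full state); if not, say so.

Recomputing the run from the initial state:
step 1: [9]
step 2: [9, 3]
step 3: [9, 3, -2]
step 4: [9, 1]
step 5: [10]
step 6: [10, 9]
step 7: [10, 9, -9]
step 8: [10, 9, -9, -2]
step 9: [10, 9, -9, -2, 8]
step 10: [10, 9, -9, -16]
step 11: [10, 9, -9, -16, -1]
step 12: [10, 9, -9, -15]
step 13: [10, 9, -9, -15, -2]
step 14: [10, 9, -9, -15, -2, -1]
step 15: [10, 9, -9, -15, -1]
step 16: [10, 9, -9, -16]
This matches the printout at every step.

no error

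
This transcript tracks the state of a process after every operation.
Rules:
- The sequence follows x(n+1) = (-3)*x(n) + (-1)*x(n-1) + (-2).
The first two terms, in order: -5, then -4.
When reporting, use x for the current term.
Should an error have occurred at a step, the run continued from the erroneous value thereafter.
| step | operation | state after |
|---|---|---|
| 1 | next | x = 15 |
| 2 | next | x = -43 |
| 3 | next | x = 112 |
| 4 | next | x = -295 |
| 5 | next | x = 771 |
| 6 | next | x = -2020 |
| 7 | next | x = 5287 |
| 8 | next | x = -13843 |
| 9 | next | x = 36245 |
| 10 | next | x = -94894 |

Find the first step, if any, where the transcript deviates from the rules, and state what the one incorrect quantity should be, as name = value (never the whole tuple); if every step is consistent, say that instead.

Step 1: x = -3*(-4) + (-1)*(-5) + (-2) = 15 — same as recorded.
Step 2: x = -3*(15) + (-1)*(-4) + (-2) = -43 — agrees with the transcript.
Step 3: x = -3*(-43) + (-1)*(15) + (-2) = 112 — no discrepancy.
Step 4: x = -3*(112) + (-1)*(-43) + (-2) = -295 — agrees with the transcript.
Step 5: x = -3*(-295) + (-1)*(112) + (-2) = 771 — agrees with the transcript.
Step 6: x = -3*(771) + (-1)*(-295) + (-2) = -2020 — exactly as logged.
Step 7: x = -3*(-2020) + (-1)*(771) + (-2) = 5287 — same as recorded.
Step 8: x = -3*(5287) + (-1)*(-2020) + (-2) = -13843 — in agreement.
Step 9: x = -3*(-13843) + (-1)*(5287) + (-2) = 36240 — this is not what the transcript shows.
First deviation found at step 9; the corrected entry is x = 36240.

step 9, x = 36240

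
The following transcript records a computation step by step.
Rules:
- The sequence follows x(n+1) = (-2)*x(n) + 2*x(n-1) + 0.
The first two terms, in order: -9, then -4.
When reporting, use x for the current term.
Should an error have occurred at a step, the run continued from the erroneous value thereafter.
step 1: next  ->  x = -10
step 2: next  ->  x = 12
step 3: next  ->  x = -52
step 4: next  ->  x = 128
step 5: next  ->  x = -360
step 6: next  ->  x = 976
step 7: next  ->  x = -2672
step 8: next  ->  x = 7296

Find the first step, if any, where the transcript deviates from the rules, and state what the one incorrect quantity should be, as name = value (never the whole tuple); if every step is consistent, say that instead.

step 3, x = -44

1. x = -2*(-4) + (2)*(-9) + (0) = -10 (in agreement)
2. x = -2*(-10) + (2)*(-4) + (0) = 12 (confirmed correct)
3. x = -2*(12) + (2)*(-10) + (0) = -44 (the recorded entry deviates here)
So the first discrepancy is step 3, where the right value is x = -44.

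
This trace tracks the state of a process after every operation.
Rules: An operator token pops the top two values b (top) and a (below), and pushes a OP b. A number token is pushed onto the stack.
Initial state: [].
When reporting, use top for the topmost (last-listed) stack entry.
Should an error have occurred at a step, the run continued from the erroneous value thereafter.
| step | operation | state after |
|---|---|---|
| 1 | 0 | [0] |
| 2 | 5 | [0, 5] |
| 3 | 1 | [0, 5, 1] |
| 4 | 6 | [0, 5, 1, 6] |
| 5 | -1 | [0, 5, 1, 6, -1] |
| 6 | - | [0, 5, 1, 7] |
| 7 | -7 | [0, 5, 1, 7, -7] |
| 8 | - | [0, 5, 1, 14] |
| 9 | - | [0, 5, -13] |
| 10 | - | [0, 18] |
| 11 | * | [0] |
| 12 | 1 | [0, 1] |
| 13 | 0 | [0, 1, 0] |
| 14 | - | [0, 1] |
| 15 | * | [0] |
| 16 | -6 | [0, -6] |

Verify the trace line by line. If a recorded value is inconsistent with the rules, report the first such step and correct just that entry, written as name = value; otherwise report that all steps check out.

step 1: push 0: top = 0 -> in agreement
step 2: push 5: top = 5 -> same as recorded
step 3: push 1: top = 1 -> checks out
step 4: push 6: top = 6 -> consistent with the trace
step 5: push -1: top = -1 -> matches
step 6: 6 - -1 = 7 -> matches
step 7: push -7: top = -7 -> no discrepancy
step 8: 7 - -7 = 14 -> matches
step 9: 1 - 14 = -13 -> confirmed correct
step 10: 5 - -13 = 18 -> verified
step 11: 0 * 18 = 0 -> exactly as logged
step 12: push 1: top = 1 -> checks out
step 13: push 0: top = 0 -> no discrepancy
step 14: 1 - 0 = 1 -> matches
step 15: 0 * 1 = 0 -> verified
step 16: push -6: top = -6 -> checks out
Each recorded entry agrees with the recomputation.

no error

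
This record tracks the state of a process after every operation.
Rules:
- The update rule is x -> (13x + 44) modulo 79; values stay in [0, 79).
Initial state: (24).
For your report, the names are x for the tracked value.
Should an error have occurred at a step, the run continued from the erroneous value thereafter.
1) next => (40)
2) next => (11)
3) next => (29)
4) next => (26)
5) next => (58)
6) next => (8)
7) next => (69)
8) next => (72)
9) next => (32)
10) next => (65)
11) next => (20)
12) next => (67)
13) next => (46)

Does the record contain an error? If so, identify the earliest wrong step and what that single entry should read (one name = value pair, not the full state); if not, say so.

Recomputing the run from the initial state:
step 1: x = 40
step 2: x = 11
step 3: x = 29
step 4: x = 26
step 5: x = 66
step 6: x = 33
step 7: x = 78
step 8: x = 31
step 9: x = 52
step 10: x = 9
step 11: x = 3
step 12: x = 4
step 13: x = 17
The first disagreement with the record is at step 5, where the value should be x = 66.

step 5, x = 66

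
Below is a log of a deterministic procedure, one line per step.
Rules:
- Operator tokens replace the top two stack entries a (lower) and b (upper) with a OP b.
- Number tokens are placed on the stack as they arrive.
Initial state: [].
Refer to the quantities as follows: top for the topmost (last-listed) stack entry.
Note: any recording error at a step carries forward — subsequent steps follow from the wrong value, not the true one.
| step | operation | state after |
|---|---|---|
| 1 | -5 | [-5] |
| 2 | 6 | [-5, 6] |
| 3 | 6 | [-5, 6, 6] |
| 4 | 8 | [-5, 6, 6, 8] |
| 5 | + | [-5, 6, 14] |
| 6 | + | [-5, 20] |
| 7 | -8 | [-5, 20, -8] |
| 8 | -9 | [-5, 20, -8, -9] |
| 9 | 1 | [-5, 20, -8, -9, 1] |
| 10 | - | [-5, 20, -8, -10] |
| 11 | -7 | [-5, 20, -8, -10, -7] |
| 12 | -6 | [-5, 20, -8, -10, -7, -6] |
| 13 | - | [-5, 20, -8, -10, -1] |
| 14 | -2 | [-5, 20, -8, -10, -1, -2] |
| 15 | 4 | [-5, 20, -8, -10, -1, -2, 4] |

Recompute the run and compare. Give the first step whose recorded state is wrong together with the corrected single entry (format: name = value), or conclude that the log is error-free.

Recomputing the run from the initial state:
step 1: [-5]
step 2: [-5, 6]
step 3: [-5, 6, 6]
step 4: [-5, 6, 6, 8]
step 5: [-5, 6, 14]
step 6: [-5, 20]
step 7: [-5, 20, -8]
step 8: [-5, 20, -8, -9]
step 9: [-5, 20, -8, -9, 1]
step 10: [-5, 20, -8, -10]
step 11: [-5, 20, -8, -10, -7]
step 12: [-5, 20, -8, -10, -7, -6]
step 13: [-5, 20, -8, -10, -1]
step 14: [-5, 20, -8, -10, -1, -2]
step 15: [-5, 20, -8, -10, -1, -2, 4]
This matches the log at every step.

no error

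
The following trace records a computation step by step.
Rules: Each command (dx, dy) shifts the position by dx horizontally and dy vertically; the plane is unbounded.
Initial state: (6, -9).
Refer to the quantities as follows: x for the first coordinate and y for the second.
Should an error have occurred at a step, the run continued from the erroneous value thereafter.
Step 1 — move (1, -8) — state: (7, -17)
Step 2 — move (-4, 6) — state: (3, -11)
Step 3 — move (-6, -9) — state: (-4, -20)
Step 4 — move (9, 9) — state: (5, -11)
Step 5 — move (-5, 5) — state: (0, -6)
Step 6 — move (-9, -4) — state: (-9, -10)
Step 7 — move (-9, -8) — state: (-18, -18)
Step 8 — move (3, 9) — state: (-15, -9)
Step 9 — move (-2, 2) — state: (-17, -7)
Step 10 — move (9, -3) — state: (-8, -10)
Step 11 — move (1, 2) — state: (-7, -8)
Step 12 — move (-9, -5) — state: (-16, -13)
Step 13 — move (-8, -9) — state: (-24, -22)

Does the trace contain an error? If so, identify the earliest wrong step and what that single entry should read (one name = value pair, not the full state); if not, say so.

step 1: x = 6 + (1) = 7, y = -9 + (-8) = -17 -> checks out
step 2: x = 7 + (-4) = 3, y = -17 + (6) = -11 -> checks out
step 3: x = 3 + (-6) = -3, y = -11 + (-9) = -20 -> first mismatch against the trace
So the first discrepancy is step 3, where the right value is x = -3.

step 3, x = -3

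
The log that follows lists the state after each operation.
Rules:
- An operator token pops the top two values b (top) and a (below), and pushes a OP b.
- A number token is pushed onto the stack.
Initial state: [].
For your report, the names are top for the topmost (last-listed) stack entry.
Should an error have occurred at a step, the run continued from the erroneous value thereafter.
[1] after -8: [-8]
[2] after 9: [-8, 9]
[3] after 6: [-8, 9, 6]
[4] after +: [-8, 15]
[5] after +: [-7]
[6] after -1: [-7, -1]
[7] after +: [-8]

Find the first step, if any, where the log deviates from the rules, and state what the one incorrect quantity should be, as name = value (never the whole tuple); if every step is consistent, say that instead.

step 1: push -8: top = -8 -> no discrepancy
step 2: push 9: top = 9 -> matches
step 3: push 6: top = 6 -> in agreement
step 4: 9 + 6 = 15 -> consistent with the log
step 5: -8 + 15 = 7 -> not what was recorded
The earliest wrong entry is at step 5: it should read top = 7.

step 5, top = 7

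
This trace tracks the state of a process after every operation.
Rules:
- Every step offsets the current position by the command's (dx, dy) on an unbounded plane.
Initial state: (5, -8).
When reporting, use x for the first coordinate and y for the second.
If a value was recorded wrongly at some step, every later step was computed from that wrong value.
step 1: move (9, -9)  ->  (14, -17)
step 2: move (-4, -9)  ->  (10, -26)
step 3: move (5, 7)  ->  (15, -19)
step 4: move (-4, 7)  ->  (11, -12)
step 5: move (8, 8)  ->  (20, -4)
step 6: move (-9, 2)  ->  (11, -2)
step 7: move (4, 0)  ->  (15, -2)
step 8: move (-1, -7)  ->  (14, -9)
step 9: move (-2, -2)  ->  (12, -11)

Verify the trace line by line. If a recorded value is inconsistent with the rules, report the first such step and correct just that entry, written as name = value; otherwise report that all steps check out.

1. x = 5 + (9) = 14, y = -8 + (-9) = -17 (same as recorded)
2. x = 14 + (-4) = 10, y = -17 + (-9) = -26 (consistent with the trace)
3. x = 10 + (5) = 15, y = -26 + (7) = -19 (checks out)
4. x = 15 + (-4) = 11, y = -19 + (7) = -12 (verified)
5. x = 11 + (8) = 19, y = -12 + (8) = -4 (the recorded entry deviates here)
The earliest wrong entry is at step 5: it should read x = 19.

step 5, x = 19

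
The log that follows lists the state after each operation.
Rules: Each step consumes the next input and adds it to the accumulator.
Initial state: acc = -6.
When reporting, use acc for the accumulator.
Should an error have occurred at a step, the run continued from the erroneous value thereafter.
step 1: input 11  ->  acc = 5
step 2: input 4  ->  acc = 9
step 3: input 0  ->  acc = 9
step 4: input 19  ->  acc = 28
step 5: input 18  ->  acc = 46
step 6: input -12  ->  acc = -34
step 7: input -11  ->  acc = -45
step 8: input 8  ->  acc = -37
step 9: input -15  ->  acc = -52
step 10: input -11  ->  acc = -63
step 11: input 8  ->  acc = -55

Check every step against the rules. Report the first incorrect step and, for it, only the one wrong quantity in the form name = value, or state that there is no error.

Recomputing the run from the initial state:
step 1: acc = 5
step 2: acc = 9
step 3: acc = 9
step 4: acc = 28
step 5: acc = 46
step 6: acc = 34
step 7: acc = 23
step 8: acc = 31
step 9: acc = 16
step 10: acc = 5
step 11: acc = 13
The first disagreement with the log is at step 6, where the value should be acc = 34.

step 6, acc = 34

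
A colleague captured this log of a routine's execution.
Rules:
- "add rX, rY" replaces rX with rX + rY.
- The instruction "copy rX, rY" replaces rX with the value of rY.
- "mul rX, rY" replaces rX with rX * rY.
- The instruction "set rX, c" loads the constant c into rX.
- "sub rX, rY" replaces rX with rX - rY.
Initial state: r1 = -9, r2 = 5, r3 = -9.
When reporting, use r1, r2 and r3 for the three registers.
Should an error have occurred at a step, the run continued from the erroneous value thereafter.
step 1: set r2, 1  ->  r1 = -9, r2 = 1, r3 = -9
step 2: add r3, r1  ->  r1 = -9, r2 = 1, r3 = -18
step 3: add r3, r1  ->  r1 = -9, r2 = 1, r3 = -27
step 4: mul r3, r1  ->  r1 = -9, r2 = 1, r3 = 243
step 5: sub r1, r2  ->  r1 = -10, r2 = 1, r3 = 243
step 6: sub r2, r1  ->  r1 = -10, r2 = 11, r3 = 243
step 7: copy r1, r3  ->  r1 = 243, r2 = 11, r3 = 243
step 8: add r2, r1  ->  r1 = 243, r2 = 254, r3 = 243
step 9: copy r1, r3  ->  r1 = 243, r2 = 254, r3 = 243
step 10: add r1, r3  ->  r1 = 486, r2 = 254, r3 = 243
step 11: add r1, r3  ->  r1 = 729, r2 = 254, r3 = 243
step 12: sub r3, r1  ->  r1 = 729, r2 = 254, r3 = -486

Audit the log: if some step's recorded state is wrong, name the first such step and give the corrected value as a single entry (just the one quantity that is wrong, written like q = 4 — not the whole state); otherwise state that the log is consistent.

step 1: r2 = 1 -> matches
step 2: r3 = -9 + -9 = -18 -> checks out
step 3: r3 = -18 + -9 = -27 -> matches
step 4: r3 = -27 * -9 = 243 -> agrees with the log
step 5: r1 = -9 - 1 = -10 -> exactly as logged
step 6: r2 = 1 - -10 = 11 -> in agreement
step 7: r1 = 243 -> verified
step 8: r2 = 11 + 243 = 254 -> matches
step 9: r1 = 243 -> exactly as logged
step 10: r1 = 243 + 243 = 486 -> matches
step 11: r1 = 486 + 243 = 729 -> matches
step 12: r3 = 243 - 729 = -486 -> exactly as logged
No step deviates from the rules.

no error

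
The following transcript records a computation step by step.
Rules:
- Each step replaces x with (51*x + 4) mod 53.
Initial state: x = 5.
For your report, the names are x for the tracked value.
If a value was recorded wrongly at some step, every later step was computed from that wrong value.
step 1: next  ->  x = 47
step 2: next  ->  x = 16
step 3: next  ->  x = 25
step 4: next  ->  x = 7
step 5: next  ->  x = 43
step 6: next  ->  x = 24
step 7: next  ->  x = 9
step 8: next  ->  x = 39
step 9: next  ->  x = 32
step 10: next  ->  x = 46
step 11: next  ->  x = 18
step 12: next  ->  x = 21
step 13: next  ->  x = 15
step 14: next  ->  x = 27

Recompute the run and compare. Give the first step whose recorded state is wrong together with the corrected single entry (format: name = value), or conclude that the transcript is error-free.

1. x = (51*5 + 4) mod 53 = 47 (verified)
2. x = (51*47 + 4) mod 53 = 16 (consistent with the transcript)
3. x = (51*16 + 4) mod 53 = 25 (agrees with the transcript)
4. x = (51*25 + 4) mod 53 = 7 (consistent with the transcript)
5. x = (51*7 + 4) mod 53 = 43 (no discrepancy)
6. x = (51*43 + 4) mod 53 = 24 (in agreement)
7. x = (51*24 + 4) mod 53 = 9 (same as recorded)
8. x = (51*9 + 4) mod 53 = 39 (checks out)
9. x = (51*39 + 4) mod 53 = 32 (exactly as logged)
10. x = (51*32 + 4) mod 53 = 46 (in agreement)
11. x = (51*46 + 4) mod 53 = 18 (checks out)
12. x = (51*18 + 4) mod 53 = 21 (exactly as logged)
13. x = (51*21 + 4) mod 53 = 15 (no discrepancy)
14. x = (51*15 + 4) mod 53 = 27 (exactly as logged)
The recomputation confirms every line.

no error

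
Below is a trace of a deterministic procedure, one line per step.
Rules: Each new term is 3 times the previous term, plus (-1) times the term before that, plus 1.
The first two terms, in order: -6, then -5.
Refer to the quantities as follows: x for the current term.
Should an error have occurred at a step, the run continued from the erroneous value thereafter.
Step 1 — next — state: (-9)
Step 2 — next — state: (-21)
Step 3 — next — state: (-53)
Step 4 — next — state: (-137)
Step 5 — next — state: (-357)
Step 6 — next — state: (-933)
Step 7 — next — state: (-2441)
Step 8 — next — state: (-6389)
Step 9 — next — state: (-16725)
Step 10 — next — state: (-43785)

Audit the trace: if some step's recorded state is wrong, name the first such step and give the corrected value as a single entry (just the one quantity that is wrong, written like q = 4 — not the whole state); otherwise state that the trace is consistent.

step 1, x = -8

Recomputing the run from the initial state:
step 1: x = -8
step 2: x = -18
step 3: x = -45
step 4: x = -116
step 5: x = -302
step 6: x = -789
step 7: x = -2064
step 8: x = -5402
step 9: x = -14141
step 10: x = -37020
The first disagreement with the trace is at step 1, where the value should be x = -8.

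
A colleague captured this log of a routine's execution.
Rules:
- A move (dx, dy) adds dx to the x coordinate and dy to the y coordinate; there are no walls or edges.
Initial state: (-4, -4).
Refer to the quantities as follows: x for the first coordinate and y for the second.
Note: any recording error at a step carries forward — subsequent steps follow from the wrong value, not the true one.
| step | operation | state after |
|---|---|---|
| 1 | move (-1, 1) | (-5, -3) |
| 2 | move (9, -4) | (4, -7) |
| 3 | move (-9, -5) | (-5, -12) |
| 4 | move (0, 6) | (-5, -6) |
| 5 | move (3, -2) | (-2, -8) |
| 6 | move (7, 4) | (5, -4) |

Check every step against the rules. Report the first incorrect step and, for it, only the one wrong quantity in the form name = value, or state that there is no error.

no error

1. x = -4 + (-1) = -5, y = -4 + (1) = -3 (verified)
2. x = -5 + (9) = 4, y = -3 + (-4) = -7 (verified)
3. x = 4 + (-9) = -5, y = -7 + (-5) = -12 (confirmed correct)
4. x = -5 + (0) = -5, y = -12 + (6) = -6 (agrees with the log)
5. x = -5 + (3) = -2, y = -6 + (-2) = -8 (consistent with the log)
6. x = -2 + (7) = 5, y = -8 + (4) = -4 (consistent with the log)
All entries verified; no error found.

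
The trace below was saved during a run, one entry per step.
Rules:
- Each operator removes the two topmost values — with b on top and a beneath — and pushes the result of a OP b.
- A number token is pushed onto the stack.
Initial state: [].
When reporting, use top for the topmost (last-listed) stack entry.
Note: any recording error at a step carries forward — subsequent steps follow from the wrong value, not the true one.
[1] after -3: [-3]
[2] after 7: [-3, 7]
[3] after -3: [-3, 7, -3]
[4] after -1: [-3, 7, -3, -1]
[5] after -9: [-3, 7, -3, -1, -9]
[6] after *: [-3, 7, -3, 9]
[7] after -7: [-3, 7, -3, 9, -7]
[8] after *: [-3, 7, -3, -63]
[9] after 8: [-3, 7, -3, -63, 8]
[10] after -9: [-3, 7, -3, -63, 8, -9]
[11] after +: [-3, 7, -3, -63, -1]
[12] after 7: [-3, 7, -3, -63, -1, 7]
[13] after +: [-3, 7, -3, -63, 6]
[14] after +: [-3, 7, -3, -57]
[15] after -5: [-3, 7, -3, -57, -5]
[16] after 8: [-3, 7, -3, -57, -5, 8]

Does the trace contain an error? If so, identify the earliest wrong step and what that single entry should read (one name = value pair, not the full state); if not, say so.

Recomputing the run from the initial state:
step 1: [-3]
step 2: [-3, 7]
step 3: [-3, 7, -3]
step 4: [-3, 7, -3, -1]
step 5: [-3, 7, -3, -1, -9]
step 6: [-3, 7, -3, 9]
step 7: [-3, 7, -3, 9, -7]
step 8: [-3, 7, -3, -63]
step 9: [-3, 7, -3, -63, 8]
step 10: [-3, 7, -3, -63, 8, -9]
step 11: [-3, 7, -3, -63, -1]
step 12: [-3, 7, -3, -63, -1, 7]
step 13: [-3, 7, -3, -63, 6]
step 14: [-3, 7, -3, -57]
step 15: [-3, 7, -3, -57, -5]
step 16: [-3, 7, -3, -57, -5, 8]
This matches the trace at every step.

no error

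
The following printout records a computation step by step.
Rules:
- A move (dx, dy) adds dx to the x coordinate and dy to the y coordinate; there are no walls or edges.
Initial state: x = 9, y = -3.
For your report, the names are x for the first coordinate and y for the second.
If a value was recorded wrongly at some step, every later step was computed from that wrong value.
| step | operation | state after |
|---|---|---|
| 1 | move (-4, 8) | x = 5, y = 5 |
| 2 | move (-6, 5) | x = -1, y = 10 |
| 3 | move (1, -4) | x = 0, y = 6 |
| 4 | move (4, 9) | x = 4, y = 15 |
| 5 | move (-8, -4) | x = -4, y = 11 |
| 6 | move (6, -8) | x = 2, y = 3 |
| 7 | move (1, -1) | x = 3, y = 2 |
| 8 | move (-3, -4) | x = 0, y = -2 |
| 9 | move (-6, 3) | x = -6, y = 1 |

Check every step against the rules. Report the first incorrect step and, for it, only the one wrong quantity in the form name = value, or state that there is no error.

Step 1: x = 9 + (-4) = 5, y = -3 + (8) = 5 — matches.
Step 2: x = 5 + (-6) = -1, y = 5 + (5) = 10 — same as recorded.
Step 3: x = -1 + (1) = 0, y = 10 + (-4) = 6 — in agreement.
Step 4: x = 0 + (4) = 4, y = 6 + (9) = 15 — confirmed correct.
Step 5: x = 4 + (-8) = -4, y = 15 + (-4) = 11 — consistent with the printout.
Step 6: x = -4 + (6) = 2, y = 11 + (-8) = 3 — checks out.
Step 7: x = 2 + (1) = 3, y = 3 + (-1) = 2 — verified.
Step 8: x = 3 + (-3) = 0, y = 2 + (-4) = -2 — no discrepancy.
Step 9: x = 0 + (-6) = -6, y = -2 + (3) = 1 — agrees with the printout.
All steps check out; nothing to correct.

no error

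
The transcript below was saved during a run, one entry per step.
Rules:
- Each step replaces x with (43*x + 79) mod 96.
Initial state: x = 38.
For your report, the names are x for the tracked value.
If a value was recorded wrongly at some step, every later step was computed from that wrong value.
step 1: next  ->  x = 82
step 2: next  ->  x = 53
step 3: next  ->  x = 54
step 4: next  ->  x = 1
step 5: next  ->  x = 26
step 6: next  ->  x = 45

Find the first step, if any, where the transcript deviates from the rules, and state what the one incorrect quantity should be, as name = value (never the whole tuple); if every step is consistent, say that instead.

1. x = (43*38 + 79) mod 96 = 81 (this is not what the transcript shows)
The earliest wrong entry is at step 1: it should read x = 81.

step 1, x = 81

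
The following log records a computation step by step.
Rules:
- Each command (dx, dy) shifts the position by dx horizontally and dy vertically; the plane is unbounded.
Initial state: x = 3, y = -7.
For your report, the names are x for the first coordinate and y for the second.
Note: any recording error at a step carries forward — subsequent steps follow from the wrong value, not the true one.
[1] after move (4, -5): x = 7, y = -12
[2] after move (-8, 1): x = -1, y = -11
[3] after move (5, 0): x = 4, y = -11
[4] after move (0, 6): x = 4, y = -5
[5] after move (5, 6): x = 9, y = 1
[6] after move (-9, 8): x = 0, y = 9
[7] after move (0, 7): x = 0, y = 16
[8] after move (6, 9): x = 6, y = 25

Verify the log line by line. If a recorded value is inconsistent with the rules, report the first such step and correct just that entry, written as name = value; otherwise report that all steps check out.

no error

1. x = 3 + (4) = 7, y = -7 + (-5) = -12 (exactly as logged)
2. x = 7 + (-8) = -1, y = -12 + (1) = -11 (no discrepancy)
3. x = -1 + (5) = 4, y = -11 + (0) = -11 (verified)
4. x = 4 + (0) = 4, y = -11 + (6) = -5 (same as recorded)
5. x = 4 + (5) = 9, y = -5 + (6) = 1 (verified)
6. x = 9 + (-9) = 0, y = 1 + (8) = 9 (no discrepancy)
7. x = 0 + (0) = 0, y = 9 + (7) = 16 (exactly as logged)
8. x = 0 + (6) = 6, y = 16 + (9) = 25 (in agreement)
All entries verified; no error found.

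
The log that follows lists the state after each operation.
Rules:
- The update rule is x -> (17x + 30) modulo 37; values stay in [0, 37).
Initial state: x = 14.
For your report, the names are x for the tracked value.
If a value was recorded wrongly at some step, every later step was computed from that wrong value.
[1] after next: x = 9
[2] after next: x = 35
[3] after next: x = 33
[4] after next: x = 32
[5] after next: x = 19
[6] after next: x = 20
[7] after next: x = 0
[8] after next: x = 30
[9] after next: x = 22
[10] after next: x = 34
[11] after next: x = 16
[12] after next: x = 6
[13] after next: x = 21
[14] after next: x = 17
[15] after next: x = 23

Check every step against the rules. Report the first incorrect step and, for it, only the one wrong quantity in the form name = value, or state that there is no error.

step 1: x = (17*14 + 30) mod 37 = 9 -> consistent with the log
step 2: x = (17*9 + 30) mod 37 = 35 -> exactly as logged
step 3: x = (17*35 + 30) mod 37 = 33 -> same as recorded
step 4: x = (17*33 + 30) mod 37 = 36 -> the entry is off here
So the first discrepancy is step 4, where the right value is x = 36.

step 4, x = 36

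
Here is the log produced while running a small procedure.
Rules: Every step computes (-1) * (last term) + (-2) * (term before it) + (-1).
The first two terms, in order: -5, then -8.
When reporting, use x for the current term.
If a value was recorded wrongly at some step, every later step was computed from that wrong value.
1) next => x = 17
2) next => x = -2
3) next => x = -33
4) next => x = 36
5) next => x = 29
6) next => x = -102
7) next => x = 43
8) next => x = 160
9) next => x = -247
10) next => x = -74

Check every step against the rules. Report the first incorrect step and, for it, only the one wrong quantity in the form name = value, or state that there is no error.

no error

Recomputing the run from the initial state:
step 1: x = 17
step 2: x = -2
step 3: x = -33
step 4: x = 36
step 5: x = 29
step 6: x = -102
step 7: x = 43
step 8: x = 160
step 9: x = -247
step 10: x = -74
This matches the log at every step.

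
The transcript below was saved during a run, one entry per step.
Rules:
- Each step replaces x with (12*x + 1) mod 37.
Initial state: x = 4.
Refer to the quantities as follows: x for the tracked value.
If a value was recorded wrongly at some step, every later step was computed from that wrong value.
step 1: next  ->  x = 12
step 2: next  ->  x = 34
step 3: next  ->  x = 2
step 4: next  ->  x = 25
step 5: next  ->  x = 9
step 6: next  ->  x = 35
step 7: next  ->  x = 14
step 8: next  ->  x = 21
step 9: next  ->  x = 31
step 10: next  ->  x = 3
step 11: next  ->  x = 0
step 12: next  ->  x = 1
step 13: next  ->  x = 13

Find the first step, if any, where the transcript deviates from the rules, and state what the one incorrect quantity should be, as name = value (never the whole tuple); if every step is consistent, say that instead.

Step 1: x = (12*4 + 1) mod 37 = 12 — consistent with the transcript.
Step 2: x = (12*12 + 1) mod 37 = 34 — matches.
Step 3: x = (12*34 + 1) mod 37 = 2 — consistent with the transcript.
Step 4: x = (12*2 + 1) mod 37 = 25 — confirmed correct.
Step 5: x = (12*25 + 1) mod 37 = 5 — the transcript disagrees here.
Conclusion: step 5 carries the first error; the entry should be x = 5.

step 5, x = 5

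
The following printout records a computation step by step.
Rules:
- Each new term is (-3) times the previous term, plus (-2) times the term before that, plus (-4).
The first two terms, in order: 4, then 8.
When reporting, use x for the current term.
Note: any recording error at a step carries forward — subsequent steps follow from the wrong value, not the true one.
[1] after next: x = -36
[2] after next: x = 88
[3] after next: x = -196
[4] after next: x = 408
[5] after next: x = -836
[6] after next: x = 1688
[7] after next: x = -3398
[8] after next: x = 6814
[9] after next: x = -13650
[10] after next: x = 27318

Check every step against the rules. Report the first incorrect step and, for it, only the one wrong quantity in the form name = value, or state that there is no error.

step 7, x = -3396

1. x = -3*(8) + (-2)*(4) + (-4) = -36 (verified)
2. x = -3*(-36) + (-2)*(8) + (-4) = 88 (confirmed correct)
3. x = -3*(88) + (-2)*(-36) + (-4) = -196 (exactly as logged)
4. x = -3*(-196) + (-2)*(88) + (-4) = 408 (checks out)
5. x = -3*(408) + (-2)*(-196) + (-4) = -836 (confirmed correct)
6. x = -3*(-836) + (-2)*(408) + (-4) = 1688 (agrees with the printout)
7. x = -3*(1688) + (-2)*(-836) + (-4) = -3396 (the printout disagrees here)
So the first discrepancy is step 7, where the right value is x = -3396.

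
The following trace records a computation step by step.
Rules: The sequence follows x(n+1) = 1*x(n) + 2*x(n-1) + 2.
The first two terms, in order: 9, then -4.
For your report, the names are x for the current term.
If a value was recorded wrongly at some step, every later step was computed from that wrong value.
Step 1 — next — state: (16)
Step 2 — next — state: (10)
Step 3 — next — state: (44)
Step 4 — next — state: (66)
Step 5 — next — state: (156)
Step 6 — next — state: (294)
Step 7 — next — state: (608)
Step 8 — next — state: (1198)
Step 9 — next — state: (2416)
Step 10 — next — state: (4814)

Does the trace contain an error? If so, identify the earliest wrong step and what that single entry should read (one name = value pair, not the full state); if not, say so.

step 6, x = 290

Recomputing the run from the initial state:
step 1: x = 16
step 2: x = 10
step 3: x = 44
step 4: x = 66
step 5: x = 156
step 6: x = 290
step 7: x = 604
step 8: x = 1186
step 9: x = 2396
step 10: x = 4770
The first disagreement with the trace is at step 6, where the value should be x = 290.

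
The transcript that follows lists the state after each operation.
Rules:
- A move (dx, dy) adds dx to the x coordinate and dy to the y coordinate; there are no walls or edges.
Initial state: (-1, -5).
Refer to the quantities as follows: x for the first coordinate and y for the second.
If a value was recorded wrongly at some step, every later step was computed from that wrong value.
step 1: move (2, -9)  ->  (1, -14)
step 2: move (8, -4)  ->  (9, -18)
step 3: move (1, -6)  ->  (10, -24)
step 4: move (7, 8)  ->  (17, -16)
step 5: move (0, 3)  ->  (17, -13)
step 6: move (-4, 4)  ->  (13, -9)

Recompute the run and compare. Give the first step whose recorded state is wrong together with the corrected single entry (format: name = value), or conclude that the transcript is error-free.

no error

Recomputing the run from the initial state:
step 1: x = 1, y = -14
step 2: x = 9, y = -18
step 3: x = 10, y = -24
step 4: x = 17, y = -16
step 5: x = 17, y = -13
step 6: x = 13, y = -9
This matches the transcript at every step.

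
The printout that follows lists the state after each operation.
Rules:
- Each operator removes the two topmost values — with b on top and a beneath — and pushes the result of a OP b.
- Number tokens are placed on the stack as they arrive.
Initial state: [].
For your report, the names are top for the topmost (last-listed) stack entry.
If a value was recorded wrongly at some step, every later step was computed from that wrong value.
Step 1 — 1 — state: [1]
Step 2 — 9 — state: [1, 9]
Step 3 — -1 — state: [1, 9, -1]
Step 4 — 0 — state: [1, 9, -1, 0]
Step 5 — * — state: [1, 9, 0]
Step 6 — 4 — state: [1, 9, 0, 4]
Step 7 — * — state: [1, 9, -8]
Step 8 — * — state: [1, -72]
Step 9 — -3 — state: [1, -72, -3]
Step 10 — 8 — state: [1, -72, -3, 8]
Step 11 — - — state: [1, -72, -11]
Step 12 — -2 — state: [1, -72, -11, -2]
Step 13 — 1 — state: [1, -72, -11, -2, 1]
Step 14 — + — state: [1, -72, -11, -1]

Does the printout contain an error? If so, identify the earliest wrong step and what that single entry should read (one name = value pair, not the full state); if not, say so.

step 7, top = 0

1. push 1: top = 1 (in agreement)
2. push 9: top = 9 (same as recorded)
3. push -1: top = -1 (verified)
4. push 0: top = 0 (exactly as logged)
5. -1 * 0 = 0 (checks out)
6. push 4: top = 4 (consistent with the printout)
7. 0 * 4 = 0 (the entry is off here)
First deviation found at step 7; the corrected entry is top = 0.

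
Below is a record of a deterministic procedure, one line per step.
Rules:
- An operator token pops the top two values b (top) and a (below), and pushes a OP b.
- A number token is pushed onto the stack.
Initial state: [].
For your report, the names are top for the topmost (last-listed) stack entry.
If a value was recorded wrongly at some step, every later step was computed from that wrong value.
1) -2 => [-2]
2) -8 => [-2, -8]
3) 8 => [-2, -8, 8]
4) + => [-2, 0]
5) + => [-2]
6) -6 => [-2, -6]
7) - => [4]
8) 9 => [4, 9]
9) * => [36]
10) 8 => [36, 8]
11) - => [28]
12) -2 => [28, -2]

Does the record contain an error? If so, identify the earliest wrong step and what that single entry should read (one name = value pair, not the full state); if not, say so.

Recomputing the run from the initial state:
step 1: [-2]
step 2: [-2, -8]
step 3: [-2, -8, 8]
step 4: [-2, 0]
step 5: [-2]
step 6: [-2, -6]
step 7: [4]
step 8: [4, 9]
step 9: [36]
step 10: [36, 8]
step 11: [28]
step 12: [28, -2]
This matches the record at every step.

no error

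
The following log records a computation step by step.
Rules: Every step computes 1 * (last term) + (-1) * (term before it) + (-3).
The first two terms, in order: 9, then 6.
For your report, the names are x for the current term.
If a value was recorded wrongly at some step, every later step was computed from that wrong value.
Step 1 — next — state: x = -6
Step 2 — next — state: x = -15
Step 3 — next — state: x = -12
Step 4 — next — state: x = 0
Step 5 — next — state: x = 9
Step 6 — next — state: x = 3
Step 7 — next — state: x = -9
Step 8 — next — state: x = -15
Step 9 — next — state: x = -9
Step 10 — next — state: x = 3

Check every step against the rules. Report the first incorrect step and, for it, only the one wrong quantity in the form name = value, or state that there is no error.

step 6, x = 6

1. x = 1*(6) + (-1)*(9) + (-3) = -6 (verified)
2. x = 1*(-6) + (-1)*(6) + (-3) = -15 (no discrepancy)
3. x = 1*(-15) + (-1)*(-6) + (-3) = -12 (verified)
4. x = 1*(-12) + (-1)*(-15) + (-3) = 0 (confirmed correct)
5. x = 1*(0) + (-1)*(-12) + (-3) = 9 (same as recorded)
6. x = 1*(9) + (-1)*(0) + (-3) = 6 (the entry is off here)
First deviation found at step 6; the corrected entry is x = 6.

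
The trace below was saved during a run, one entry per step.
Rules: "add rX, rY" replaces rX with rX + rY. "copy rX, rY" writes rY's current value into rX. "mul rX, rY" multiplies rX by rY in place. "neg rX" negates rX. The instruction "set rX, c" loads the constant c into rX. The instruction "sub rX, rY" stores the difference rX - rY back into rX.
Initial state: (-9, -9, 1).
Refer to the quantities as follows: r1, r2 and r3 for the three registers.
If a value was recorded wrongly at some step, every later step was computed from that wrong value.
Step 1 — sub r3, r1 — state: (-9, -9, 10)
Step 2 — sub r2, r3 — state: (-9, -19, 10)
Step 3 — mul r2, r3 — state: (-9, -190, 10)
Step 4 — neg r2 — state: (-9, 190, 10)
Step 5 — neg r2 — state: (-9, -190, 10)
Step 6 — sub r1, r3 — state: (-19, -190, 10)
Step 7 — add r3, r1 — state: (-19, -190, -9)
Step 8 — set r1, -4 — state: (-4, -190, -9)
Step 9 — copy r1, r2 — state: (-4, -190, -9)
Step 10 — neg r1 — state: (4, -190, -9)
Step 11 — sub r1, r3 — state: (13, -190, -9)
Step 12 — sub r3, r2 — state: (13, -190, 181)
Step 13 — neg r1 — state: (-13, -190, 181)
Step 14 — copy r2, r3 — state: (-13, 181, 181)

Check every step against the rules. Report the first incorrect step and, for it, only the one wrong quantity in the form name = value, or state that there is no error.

step 9, r1 = -190

Recomputing the run from the initial state:
step 1: r1 = -9, r2 = -9, r3 = 10
step 2: r1 = -9, r2 = -19, r3 = 10
step 3: r1 = -9, r2 = -190, r3 = 10
step 4: r1 = -9, r2 = 190, r3 = 10
step 5: r1 = -9, r2 = -190, r3 = 10
step 6: r1 = -19, r2 = -190, r3 = 10
step 7: r1 = -19, r2 = -190, r3 = -9
step 8: r1 = -4, r2 = -190, r3 = -9
step 9: r1 = -190, r2 = -190, r3 = -9
step 10: r1 = 190, r2 = -190, r3 = -9
step 11: r1 = 199, r2 = -190, r3 = -9
step 12: r1 = 199, r2 = -190, r3 = 181
step 13: r1 = -199, r2 = -190, r3 = 181
step 14: r1 = -199, r2 = 181, r3 = 181
The first disagreement with the trace is at step 9, where the value should be r1 = -190.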